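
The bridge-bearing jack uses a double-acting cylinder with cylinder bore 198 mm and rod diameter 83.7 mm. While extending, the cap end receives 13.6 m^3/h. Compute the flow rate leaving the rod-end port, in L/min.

Cap-side area A_cap = π/4 × (198 mm)² = 30790 mm^2
Rod-side annular area A_ann = π/4 × (198² − 83.7²) = 25290 mm^2
Piston speed v = Q_in/A_cap; rod-end outflow Q_out = v × A_ann = Q_in × A_ann/A_cap.

Q_out ≈ 186 L/min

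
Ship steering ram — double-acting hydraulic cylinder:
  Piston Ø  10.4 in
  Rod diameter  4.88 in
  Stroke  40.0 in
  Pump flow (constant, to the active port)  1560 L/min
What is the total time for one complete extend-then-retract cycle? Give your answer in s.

t ≈ 3.81 s

Cap-side area A_cap = π/4 × (10.4 in)² = 84.95 in^2
Rod-side annular area A_ann = π/4 × (10.4² − 4.88²) = 66.24 in^2
t_ext = A_cap·L/Q = 2.142 s
t_ret = A_ann·L/Q = 1.670 s
t_cycle = t_ext + t_ret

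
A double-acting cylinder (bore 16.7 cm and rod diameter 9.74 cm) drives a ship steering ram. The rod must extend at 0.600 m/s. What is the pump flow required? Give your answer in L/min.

Cap-side area A_cap = π/4 × (16.7 cm)² = 219.0 cm^2
Q = A × v

Q ≈ 789 L/min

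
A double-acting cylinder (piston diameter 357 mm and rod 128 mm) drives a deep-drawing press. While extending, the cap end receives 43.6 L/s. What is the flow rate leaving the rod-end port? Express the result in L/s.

Cap-side area A_cap = π/4 × (357 mm)² = 1.001e5 mm^2
Rod-side annular area A_ann = π/4 × (357² − 128²) = 87230 mm^2
Piston speed v = Q_in/A_cap; rod-end outflow Q_out = v × A_ann = Q_in × A_ann/A_cap.

Q_out ≈ 38.0 L/s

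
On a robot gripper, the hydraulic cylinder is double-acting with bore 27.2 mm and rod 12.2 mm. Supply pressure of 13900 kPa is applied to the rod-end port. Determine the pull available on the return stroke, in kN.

F ≈ 6.45 kN

Rod-side annular area A_ann = π/4 × (27.2² − 12.2²) = 464.2 mm^2
On retraction the pressure acts on the annular area (bore minus rod).
F = P × A_ann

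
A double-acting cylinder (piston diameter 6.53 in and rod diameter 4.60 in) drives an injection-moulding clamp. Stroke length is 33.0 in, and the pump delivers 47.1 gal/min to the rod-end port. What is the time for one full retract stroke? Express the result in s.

t ≈ 3.07 s

Rod-side annular area A_ann = π/4 × (6.53² − 4.60²) = 16.87 in^2
Swept volume V = A × L; t = V / Q = A·L / Q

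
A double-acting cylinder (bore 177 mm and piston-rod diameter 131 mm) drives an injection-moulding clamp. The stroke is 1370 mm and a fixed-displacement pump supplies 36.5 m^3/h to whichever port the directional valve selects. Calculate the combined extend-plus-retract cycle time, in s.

Cap-side area A_cap = π/4 × (177 mm)² = 24610 mm^2
Rod-side annular area A_ann = π/4 × (177² − 131²) = 11130 mm^2
t_ext = A_cap·L/Q = 3.325 s
t_ret = A_ann·L/Q = 1.504 s
t_cycle = t_ext + t_ret

t ≈ 4.83 s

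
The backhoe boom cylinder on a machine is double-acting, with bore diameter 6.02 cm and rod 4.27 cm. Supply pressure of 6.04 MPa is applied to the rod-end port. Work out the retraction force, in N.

F ≈ 8540 N

Rod-side annular area A_ann = π/4 × (6.02² − 4.27²) = 14.14 cm^2
On retraction the pressure acts on the annular area (bore minus rod).
F = P × A_ann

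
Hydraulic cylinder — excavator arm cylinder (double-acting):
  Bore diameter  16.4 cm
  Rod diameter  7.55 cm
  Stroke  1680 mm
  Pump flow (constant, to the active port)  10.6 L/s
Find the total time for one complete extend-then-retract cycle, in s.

Cap-side area A_cap = π/4 × (16.4 cm)² = 211.2 cm^2
Rod-side annular area A_ann = π/4 × (16.4² − 7.55²) = 166.5 cm^2
t_ext = A_cap·L/Q = 3.348 s
t_ret = A_ann·L/Q = 2.638 s
t_cycle = t_ext + t_ret

t ≈ 5.99 s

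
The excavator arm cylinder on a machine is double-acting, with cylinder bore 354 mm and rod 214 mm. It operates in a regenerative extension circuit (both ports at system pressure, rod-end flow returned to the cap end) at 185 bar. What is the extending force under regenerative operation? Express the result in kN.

F ≈ 665 kN

With equal pressure on both faces, forces on the annular region cancel; the net push is pressure × rod cross-section.
Rod cross-section A_rod = π/4 × (214 mm)² = 35970 mm^2
F = P × A_rod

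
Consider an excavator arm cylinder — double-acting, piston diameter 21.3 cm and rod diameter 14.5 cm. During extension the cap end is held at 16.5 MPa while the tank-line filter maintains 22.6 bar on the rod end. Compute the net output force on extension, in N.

Cap-side area A_cap = π/4 × (21.3 cm)² = 356.3 cm^2
Rod-side annular area A_ann = π/4 × (21.3² − 14.5²) = 191.2 cm^2
Net thrust = P_cap·A_cap − P_rod·A_ann = 5.879e5 N − 43210 N

F ≈ 5.45e5 N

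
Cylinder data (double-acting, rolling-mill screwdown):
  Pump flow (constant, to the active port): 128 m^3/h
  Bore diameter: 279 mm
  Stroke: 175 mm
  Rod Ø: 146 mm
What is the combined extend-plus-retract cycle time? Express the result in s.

Cap-side area A_cap = π/4 × (279 mm)² = 61140 mm^2
Rod-side annular area A_ann = π/4 × (279² − 146²) = 44390 mm^2
t_ext = A_cap·L/Q = 0.3009 s
t_ret = A_ann·L/Q = 0.2185 s
t_cycle = t_ext + t_ret

t ≈ 0.519 s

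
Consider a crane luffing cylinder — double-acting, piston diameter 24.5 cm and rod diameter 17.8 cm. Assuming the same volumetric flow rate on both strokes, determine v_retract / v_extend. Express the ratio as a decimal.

v_ret/v_ext ≈ 2.12

Cap-side area A_cap = π/4 × (24.5 cm)² = 471.4 cm^2
Rod-side annular area A_ann = π/4 × (24.5² − 17.8²) = 222.6 cm^2
For equal Q, v ∝ 1/A, so v_ret/v_ext = A_cap/A_ann.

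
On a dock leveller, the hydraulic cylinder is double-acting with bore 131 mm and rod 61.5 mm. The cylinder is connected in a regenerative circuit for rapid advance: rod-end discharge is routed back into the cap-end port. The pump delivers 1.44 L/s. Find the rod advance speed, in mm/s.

In regeneration the rod-end outflow joins the pump flow into the cap end, so the net volume the pump must supply per unit advance equals the rod cross-section area.
Rod cross-section A_rod = π/4 × (61.5 mm)² = 2971 mm^2
v = Q_pump / A_rod

v ≈ 485 mm/s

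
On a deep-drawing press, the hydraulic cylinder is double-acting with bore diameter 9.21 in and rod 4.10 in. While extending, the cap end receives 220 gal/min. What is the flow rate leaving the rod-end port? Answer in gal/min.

Cap-side area A_cap = π/4 × (9.21 in)² = 66.62 in^2
Rod-side annular area A_ann = π/4 × (9.21² − 4.10²) = 53.42 in^2
Piston speed v = Q_in/A_cap; rod-end outflow Q_out = v × A_ann = Q_in × A_ann/A_cap.

Q_out ≈ 176 gal/min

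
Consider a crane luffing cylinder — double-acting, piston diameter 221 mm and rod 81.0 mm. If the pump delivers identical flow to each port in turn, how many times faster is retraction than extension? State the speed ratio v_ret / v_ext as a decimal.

Cap-side area A_cap = π/4 × (221 mm)² = 38360 mm^2
Rod-side annular area A_ann = π/4 × (221² − 81.0²) = 33210 mm^2
For equal Q, v ∝ 1/A, so v_ret/v_ext = A_cap/A_ann.

v_ret/v_ext ≈ 1.16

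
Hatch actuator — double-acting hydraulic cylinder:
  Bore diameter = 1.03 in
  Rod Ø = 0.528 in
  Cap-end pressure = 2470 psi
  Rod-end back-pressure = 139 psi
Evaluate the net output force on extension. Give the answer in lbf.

F ≈ 1970 lbf

Cap-side area A_cap = π/4 × (1.03 in)² = 0.8332 in^2
Rod-side annular area A_ann = π/4 × (1.03² − 0.528²) = 0.6143 in^2
Net thrust = P_cap·A_cap − P_rod·A_ann = 2058 lbf − 85.38 lbf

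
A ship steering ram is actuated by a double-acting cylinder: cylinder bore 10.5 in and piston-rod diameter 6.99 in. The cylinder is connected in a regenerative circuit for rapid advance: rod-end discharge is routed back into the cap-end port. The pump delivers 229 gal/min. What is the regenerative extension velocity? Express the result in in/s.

v ≈ 23.0 in/s

In regeneration the rod-end outflow joins the pump flow into the cap end, so the net volume the pump must supply per unit advance equals the rod cross-section area.
Rod cross-section A_rod = π/4 × (6.99 in)² = 38.37 in^2
v = Q_pump / A_rod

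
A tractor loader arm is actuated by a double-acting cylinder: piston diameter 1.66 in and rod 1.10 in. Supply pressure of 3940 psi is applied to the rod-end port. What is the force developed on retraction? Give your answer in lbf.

Rod-side annular area A_ann = π/4 × (1.66² − 1.10²) = 1.214 in^2
On retraction the pressure acts on the annular area (bore minus rod).
F = P × A_ann

F ≈ 4780 lbf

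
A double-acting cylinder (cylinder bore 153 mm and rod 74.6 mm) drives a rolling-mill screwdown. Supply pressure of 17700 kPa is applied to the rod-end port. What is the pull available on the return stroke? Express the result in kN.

Rod-side annular area A_ann = π/4 × (153² − 74.6²) = 14010 mm^2
On retraction the pressure acts on the annular area (bore minus rod).
F = P × A_ann

F ≈ 248 kN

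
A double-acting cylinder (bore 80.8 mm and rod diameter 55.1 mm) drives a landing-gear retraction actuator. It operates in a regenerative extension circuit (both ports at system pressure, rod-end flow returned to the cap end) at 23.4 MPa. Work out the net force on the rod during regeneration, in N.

With equal pressure on both faces, forces on the annular region cancel; the net push is pressure × rod cross-section.
Rod cross-section A_rod = π/4 × (55.1 mm)² = 2384 mm^2
F = P × A_rod

F ≈ 55800 N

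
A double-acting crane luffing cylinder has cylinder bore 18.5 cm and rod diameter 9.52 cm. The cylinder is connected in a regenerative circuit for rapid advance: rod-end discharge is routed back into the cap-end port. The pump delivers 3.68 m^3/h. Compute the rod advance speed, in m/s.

In regeneration the rod-end outflow joins the pump flow into the cap end, so the net volume the pump must supply per unit advance equals the rod cross-section area.
Rod cross-section A_rod = π/4 × (9.52 cm)² = 71.18 cm^2
v = Q_pump / A_rod

v ≈ 0.144 m/s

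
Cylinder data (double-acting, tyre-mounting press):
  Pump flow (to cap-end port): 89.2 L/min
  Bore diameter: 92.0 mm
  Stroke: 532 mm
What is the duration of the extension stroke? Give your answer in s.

t ≈ 2.38 s

Cap-side area A_cap = π/4 × (92.0 mm)² = 6648 mm^2
Swept volume V = A × L; t = V / Q = A·L / Q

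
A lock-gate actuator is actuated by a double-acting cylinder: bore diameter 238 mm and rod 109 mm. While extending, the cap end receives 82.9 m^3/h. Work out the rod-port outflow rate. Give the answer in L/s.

Cap-side area A_cap = π/4 × (238 mm)² = 44490 mm^2
Rod-side annular area A_ann = π/4 × (238² − 109²) = 35160 mm^2
Piston speed v = Q_in/A_cap; rod-end outflow Q_out = v × A_ann = Q_in × A_ann/A_cap.

Q_out ≈ 18.2 L/s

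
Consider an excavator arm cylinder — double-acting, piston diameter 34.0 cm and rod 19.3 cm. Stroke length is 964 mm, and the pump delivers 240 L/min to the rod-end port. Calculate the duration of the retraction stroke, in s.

Rod-side annular area A_ann = π/4 × (34.0² − 19.3²) = 615.4 cm^2
Swept volume V = A × L; t = V / Q = A·L / Q

t ≈ 14.8 s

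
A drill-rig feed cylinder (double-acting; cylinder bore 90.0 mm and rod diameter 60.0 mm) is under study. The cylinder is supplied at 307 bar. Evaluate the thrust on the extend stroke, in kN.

Cap-side area A_cap = π/4 × (90.0 mm)² = 6362 mm^2
F = P × A_cap = 307 bar × A_cap

F ≈ 195 kN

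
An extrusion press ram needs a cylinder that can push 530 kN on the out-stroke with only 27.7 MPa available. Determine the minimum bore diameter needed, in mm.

D ≈ 156 mm

Extension force acts on the full piston face: F = P × (π/4)D².
D = √(4F / (πP)) = √(4 × 530 kN / (π × 27.7 MPa))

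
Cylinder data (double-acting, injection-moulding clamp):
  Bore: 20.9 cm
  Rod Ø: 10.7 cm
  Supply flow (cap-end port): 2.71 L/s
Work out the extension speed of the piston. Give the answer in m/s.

Cap-side area A_cap = π/4 × (20.9 cm)² = 343.1 cm^2
v = Q / A

v ≈ 0.0790 m/s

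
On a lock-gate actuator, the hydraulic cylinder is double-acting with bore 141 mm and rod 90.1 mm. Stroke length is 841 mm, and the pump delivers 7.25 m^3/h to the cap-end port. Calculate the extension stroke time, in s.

Cap-side area A_cap = π/4 × (141 mm)² = 15610 mm^2
Swept volume V = A × L; t = V / Q = A·L / Q

t ≈ 6.52 s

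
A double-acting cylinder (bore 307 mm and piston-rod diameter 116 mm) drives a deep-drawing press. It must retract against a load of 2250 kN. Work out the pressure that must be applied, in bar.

P ≈ 355 bar

Rod-side annular area A_ann = π/4 × (307² − 116²) = 63450 mm^2
Retraction: pressure acts on the annular area.
P = F / A = 2250 kN / A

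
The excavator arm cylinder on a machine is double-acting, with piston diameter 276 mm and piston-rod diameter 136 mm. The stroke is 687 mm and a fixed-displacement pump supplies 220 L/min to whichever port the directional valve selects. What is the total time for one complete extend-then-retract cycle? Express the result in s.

t ≈ 19.7 s

Cap-side area A_cap = π/4 × (276 mm)² = 59830 mm^2
Rod-side annular area A_ann = π/4 × (276² − 136²) = 45300 mm^2
t_ext = A_cap·L/Q = 11.21 s
t_ret = A_ann·L/Q = 8.488 s
t_cycle = t_ext + t_ret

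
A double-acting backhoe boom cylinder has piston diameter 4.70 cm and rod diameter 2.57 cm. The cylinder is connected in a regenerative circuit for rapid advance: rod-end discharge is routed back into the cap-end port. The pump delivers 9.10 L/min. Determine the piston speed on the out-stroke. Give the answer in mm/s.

In regeneration the rod-end outflow joins the pump flow into the cap end, so the net volume the pump must supply per unit advance equals the rod cross-section area.
Rod cross-section A_rod = π/4 × (2.57 cm)² = 5.187 cm^2
v = Q_pump / A_rod

v ≈ 292 mm/s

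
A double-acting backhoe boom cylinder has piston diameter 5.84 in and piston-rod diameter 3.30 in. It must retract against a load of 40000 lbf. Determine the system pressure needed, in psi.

Rod-side annular area A_ann = π/4 × (5.84² − 3.30²) = 18.23 in^2
Retraction: pressure acts on the annular area.
P = F / A = 40000 lbf / A

P ≈ 2190 psi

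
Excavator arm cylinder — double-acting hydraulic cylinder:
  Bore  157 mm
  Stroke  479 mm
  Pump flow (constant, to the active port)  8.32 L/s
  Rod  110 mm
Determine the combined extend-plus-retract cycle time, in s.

Cap-side area A_cap = π/4 × (157 mm)² = 19360 mm^2
Rod-side annular area A_ann = π/4 × (157² − 110²) = 9856 mm^2
t_ext = A_cap·L/Q = 1.115 s
t_ret = A_ann·L/Q = 0.5674 s
t_cycle = t_ext + t_ret

t ≈ 1.68 s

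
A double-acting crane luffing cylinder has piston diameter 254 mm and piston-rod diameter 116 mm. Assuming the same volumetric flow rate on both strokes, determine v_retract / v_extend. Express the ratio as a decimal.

Cap-side area A_cap = π/4 × (254 mm)² = 50670 mm^2
Rod-side annular area A_ann = π/4 × (254² − 116²) = 40100 mm^2
For equal Q, v ∝ 1/A, so v_ret/v_ext = A_cap/A_ann.

v_ret/v_ext ≈ 1.26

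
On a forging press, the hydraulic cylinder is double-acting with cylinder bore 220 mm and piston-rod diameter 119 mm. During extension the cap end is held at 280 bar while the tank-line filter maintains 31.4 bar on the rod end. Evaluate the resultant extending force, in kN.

Cap-side area A_cap = π/4 × (220 mm)² = 38010 mm^2
Rod-side annular area A_ann = π/4 × (220² − 119²) = 26890 mm^2
Net thrust = P_cap·A_cap − P_rod·A_ann = 1064 kN − 84.44 kN

F ≈ 980 kN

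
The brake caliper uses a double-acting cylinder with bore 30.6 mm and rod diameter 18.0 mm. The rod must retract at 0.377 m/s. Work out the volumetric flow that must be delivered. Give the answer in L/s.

Rod-side annular area A_ann = π/4 × (30.6² − 18.0²) = 480.9 mm^2
Q = A × v

Q ≈ 0.181 L/s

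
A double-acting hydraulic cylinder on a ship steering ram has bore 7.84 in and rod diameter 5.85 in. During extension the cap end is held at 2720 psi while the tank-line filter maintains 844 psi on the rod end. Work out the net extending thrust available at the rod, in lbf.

F ≈ 1.13e5 lbf

Cap-side area A_cap = π/4 × (7.84 in)² = 48.27 in^2
Rod-side annular area A_ann = π/4 × (7.84² − 5.85²) = 21.40 in^2
Net thrust = P_cap·A_cap − P_rod·A_ann = 1.313e5 lbf − 18060 lbf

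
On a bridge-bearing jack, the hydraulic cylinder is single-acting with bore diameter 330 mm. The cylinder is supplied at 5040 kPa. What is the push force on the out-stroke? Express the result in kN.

Cap-side area A_cap = π/4 × (330 mm)² = 85530 mm^2
F = P × A_cap = 5040 kPa × A_cap

F ≈ 431 kN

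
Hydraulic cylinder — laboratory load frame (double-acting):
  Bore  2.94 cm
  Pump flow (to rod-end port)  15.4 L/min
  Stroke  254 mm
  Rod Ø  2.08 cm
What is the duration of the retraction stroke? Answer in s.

t ≈ 0.336 s

Rod-side annular area A_ann = π/4 × (2.94² − 2.08²) = 3.391 cm^2
Swept volume V = A × L; t = V / Q = A·L / Q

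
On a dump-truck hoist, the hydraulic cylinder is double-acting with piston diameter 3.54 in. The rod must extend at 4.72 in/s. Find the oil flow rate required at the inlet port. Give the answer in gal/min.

Q ≈ 12.1 gal/min

Cap-side area A_cap = π/4 × (3.54 in)² = 9.842 in^2
Q = A × v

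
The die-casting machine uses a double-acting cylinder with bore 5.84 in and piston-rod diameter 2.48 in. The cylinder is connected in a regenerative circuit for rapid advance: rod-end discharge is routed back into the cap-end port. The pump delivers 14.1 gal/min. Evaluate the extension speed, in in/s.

v ≈ 11.2 in/s

In regeneration the rod-end outflow joins the pump flow into the cap end, so the net volume the pump must supply per unit advance equals the rod cross-section area.
Rod cross-section A_rod = π/4 × (2.48 in)² = 4.831 in^2
v = Q_pump / A_rod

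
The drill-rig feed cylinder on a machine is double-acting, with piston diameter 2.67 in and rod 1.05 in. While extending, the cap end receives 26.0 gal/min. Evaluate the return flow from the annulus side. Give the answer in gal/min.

Cap-side area A_cap = π/4 × (2.67 in)² = 5.599 in^2
Rod-side annular area A_ann = π/4 × (2.67² − 1.05²) = 4.733 in^2
Piston speed v = Q_in/A_cap; rod-end outflow Q_out = v × A_ann = Q_in × A_ann/A_cap.

Q_out ≈ 22.0 gal/min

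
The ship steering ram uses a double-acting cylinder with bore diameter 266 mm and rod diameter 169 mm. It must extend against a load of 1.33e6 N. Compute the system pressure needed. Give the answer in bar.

P ≈ 239 bar

Cap-side area A_cap = π/4 × (266 mm)² = 55570 mm^2
P = F / A = 1.33e6 N / A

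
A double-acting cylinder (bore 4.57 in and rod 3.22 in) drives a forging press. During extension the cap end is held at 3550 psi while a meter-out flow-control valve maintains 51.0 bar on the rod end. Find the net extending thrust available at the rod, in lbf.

Cap-side area A_cap = π/4 × (4.57 in)² = 16.40 in^2
Rod-side annular area A_ann = π/4 × (4.57² − 3.22²) = 8.260 in^2
Net thrust = P_cap·A_cap − P_rod·A_ann = 58230 lbf − 6110 lbf

F ≈ 52100 lbf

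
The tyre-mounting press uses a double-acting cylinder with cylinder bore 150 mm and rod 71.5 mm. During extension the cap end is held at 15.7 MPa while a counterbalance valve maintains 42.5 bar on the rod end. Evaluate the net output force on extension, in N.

F ≈ 2.19e5 N

Cap-side area A_cap = π/4 × (150 mm)² = 17670 mm^2
Rod-side annular area A_ann = π/4 × (150² − 71.5²) = 13660 mm^2
Net thrust = P_cap·A_cap − P_rod·A_ann = 2.774e5 N − 58040 N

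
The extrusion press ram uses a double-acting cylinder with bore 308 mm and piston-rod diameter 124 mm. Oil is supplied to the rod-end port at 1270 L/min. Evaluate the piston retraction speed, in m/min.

v ≈ 20.3 m/min

Rod-side annular area A_ann = π/4 × (308² − 124²) = 62430 mm^2
Flow into the rod-end port fills the annular volume.
v = Q / A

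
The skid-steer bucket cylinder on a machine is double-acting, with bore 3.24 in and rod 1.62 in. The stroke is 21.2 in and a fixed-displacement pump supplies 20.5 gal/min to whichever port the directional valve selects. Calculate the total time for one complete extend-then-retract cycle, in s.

Cap-side area A_cap = π/4 × (3.24 in)² = 8.245 in^2
Rod-side annular area A_ann = π/4 × (3.24² − 1.62²) = 6.184 in^2
t_ext = A_cap·L/Q = 2.215 s
t_ret = A_ann·L/Q = 1.661 s
t_cycle = t_ext + t_ret

t ≈ 3.88 s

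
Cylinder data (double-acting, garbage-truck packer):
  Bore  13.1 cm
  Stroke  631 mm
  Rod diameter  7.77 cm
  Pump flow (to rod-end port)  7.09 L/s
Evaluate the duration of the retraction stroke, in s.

t ≈ 0.778 s

Rod-side annular area A_ann = π/4 × (13.1² − 7.77²) = 87.37 cm^2
Swept volume V = A × L; t = V / Q = A·L / Q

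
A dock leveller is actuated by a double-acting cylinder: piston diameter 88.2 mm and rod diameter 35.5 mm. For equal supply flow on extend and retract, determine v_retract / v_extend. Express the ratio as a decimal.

v_ret/v_ext ≈ 1.19

Cap-side area A_cap = π/4 × (88.2 mm)² = 6110 mm^2
Rod-side annular area A_ann = π/4 × (88.2² − 35.5²) = 5120 mm^2
For equal Q, v ∝ 1/A, so v_ret/v_ext = A_cap/A_ann.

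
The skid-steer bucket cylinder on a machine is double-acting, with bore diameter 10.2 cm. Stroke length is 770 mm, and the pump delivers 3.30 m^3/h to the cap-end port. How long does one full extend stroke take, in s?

Cap-side area A_cap = π/4 × (10.2 cm)² = 81.71 cm^2
Swept volume V = A × L; t = V / Q = A·L / Q

t ≈ 6.86 s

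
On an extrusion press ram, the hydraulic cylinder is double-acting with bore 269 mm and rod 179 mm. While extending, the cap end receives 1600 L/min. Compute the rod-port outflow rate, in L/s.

Cap-side area A_cap = π/4 × (269 mm)² = 56830 mm^2
Rod-side annular area A_ann = π/4 × (269² − 179²) = 31670 mm^2
Piston speed v = Q_in/A_cap; rod-end outflow Q_out = v × A_ann = Q_in × A_ann/A_cap.

Q_out ≈ 14.9 L/s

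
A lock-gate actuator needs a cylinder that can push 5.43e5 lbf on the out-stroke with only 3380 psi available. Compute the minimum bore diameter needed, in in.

D ≈ 14.3 in

Extension force acts on the full piston face: F = P × (π/4)D².
D = √(4F / (πP)) = √(4 × 5.43e5 lbf / (π × 3380 psi))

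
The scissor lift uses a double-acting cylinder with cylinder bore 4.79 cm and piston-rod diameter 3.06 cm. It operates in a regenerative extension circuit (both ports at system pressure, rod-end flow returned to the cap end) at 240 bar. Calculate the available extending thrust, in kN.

With equal pressure on both faces, forces on the annular region cancel; the net push is pressure × rod cross-section.
Rod cross-section A_rod = π/4 × (3.06 cm)² = 7.354 cm^2
F = P × A_rod

F ≈ 17.6 kN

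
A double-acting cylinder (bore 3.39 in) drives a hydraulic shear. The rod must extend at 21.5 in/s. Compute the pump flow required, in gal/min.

Q ≈ 50.4 gal/min

Cap-side area A_cap = π/4 × (3.39 in)² = 9.026 in^2
Q = A × v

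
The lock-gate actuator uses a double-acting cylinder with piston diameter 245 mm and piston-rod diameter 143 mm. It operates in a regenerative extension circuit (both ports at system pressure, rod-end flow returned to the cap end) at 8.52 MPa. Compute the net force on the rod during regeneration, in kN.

F ≈ 137 kN

With equal pressure on both faces, forces on the annular region cancel; the net push is pressure × rod cross-section.
Rod cross-section A_rod = π/4 × (143 mm)² = 16060 mm^2
F = P × A_rod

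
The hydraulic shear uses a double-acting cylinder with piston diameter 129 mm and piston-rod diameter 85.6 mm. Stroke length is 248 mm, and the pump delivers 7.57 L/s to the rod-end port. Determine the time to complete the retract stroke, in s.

t ≈ 0.240 s

Rod-side annular area A_ann = π/4 × (129² − 85.6²) = 7315 mm^2
Swept volume V = A × L; t = V / Q = A·L / Q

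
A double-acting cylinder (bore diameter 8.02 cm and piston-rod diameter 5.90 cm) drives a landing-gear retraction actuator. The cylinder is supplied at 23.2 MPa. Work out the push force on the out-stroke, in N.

Cap-side area A_cap = π/4 × (8.02 cm)² = 50.52 cm^2
F = P × A_cap = 23.2 MPa × A_cap

F ≈ 1.17e5 N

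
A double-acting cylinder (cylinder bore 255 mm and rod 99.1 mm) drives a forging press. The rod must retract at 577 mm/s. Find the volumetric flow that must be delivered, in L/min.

Q ≈ 1500 L/min

Rod-side annular area A_ann = π/4 × (255² − 99.1²) = 43360 mm^2
Q = A × v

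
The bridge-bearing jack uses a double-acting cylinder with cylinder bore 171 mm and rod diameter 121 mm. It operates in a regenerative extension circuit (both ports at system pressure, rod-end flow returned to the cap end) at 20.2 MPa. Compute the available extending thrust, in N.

With equal pressure on both faces, forces on the annular region cancel; the net push is pressure × rod cross-section.
Rod cross-section A_rod = π/4 × (121 mm)² = 11500 mm^2
F = P × A_rod

F ≈ 2.32e5 N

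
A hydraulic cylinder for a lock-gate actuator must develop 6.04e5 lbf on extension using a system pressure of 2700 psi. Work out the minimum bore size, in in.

Extension force acts on the full piston face: F = P × (π/4)D².
D = √(4F / (πP)) = √(4 × 6.04e5 lbf / (π × 2700 psi))

D ≈ 16.9 in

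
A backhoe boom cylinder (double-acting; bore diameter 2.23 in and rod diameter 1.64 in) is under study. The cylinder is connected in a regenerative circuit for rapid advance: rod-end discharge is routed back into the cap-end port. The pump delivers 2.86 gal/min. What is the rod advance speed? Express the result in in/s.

v ≈ 5.21 in/s

In regeneration the rod-end outflow joins the pump flow into the cap end, so the net volume the pump must supply per unit advance equals the rod cross-section area.
Rod cross-section A_rod = π/4 × (1.64 in)² = 2.112 in^2
v = Q_pump / A_rod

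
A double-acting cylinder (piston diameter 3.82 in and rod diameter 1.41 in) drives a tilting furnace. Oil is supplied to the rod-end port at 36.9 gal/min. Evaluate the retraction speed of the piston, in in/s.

Rod-side annular area A_ann = π/4 × (3.82² − 1.41²) = 9.899 in^2
Flow into the rod-end port fills the annular volume.
v = Q / A

v ≈ 14.4 in/s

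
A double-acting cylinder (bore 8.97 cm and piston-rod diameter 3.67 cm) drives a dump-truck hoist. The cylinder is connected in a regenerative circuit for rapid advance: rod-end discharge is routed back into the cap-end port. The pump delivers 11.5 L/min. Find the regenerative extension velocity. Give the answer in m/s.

v ≈ 0.181 m/s

In regeneration the rod-end outflow joins the pump flow into the cap end, so the net volume the pump must supply per unit advance equals the rod cross-section area.
Rod cross-section A_rod = π/4 × (3.67 cm)² = 10.58 cm^2
v = Q_pump / A_rod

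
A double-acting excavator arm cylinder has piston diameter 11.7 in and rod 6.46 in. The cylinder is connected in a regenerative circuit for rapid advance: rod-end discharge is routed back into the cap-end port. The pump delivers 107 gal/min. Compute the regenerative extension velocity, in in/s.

In regeneration the rod-end outflow joins the pump flow into the cap end, so the net volume the pump must supply per unit advance equals the rod cross-section area.
Rod cross-section A_rod = π/4 × (6.46 in)² = 32.78 in^2
v = Q_pump / A_rod

v ≈ 12.6 in/s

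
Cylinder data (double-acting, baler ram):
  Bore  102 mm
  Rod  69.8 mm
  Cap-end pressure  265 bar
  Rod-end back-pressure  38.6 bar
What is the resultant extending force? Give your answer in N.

F ≈ 2.00e5 N

Cap-side area A_cap = π/4 × (102 mm)² = 8171 mm^2
Rod-side annular area A_ann = π/4 × (102² − 69.8²) = 4345 mm^2
Net thrust = P_cap·A_cap − P_rod·A_ann = 2.165e5 N − 16770 N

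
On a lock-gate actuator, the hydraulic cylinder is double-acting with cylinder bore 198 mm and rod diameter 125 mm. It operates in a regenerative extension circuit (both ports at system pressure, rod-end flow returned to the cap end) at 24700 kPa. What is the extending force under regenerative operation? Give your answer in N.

With equal pressure on both faces, forces on the annular region cancel; the net push is pressure × rod cross-section.
Rod cross-section A_rod = π/4 × (125 mm)² = 12270 mm^2
F = P × A_rod

F ≈ 3.03e5 N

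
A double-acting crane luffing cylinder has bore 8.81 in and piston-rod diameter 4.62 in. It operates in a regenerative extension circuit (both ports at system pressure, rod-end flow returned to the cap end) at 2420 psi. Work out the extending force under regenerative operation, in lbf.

F ≈ 40600 lbf

With equal pressure on both faces, forces on the annular region cancel; the net push is pressure × rod cross-section.
Rod cross-section A_rod = π/4 × (4.62 in)² = 16.76 in^2
F = P × A_rod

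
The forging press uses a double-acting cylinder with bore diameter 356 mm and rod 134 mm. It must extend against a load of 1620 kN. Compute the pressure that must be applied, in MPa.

Cap-side area A_cap = π/4 × (356 mm)² = 99540 mm^2
P = F / A = 1620 kN / A

P ≈ 16.3 MPa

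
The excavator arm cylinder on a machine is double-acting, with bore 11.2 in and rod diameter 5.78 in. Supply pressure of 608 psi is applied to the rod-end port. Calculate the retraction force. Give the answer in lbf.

Rod-side annular area A_ann = π/4 × (11.2² − 5.78²) = 72.28 in^2
On retraction the pressure acts on the annular area (bore minus rod).
F = P × A_ann

F ≈ 43900 lbf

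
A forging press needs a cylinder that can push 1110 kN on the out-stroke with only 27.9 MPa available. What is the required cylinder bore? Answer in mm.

Extension force acts on the full piston face: F = P × (π/4)D².
D = √(4F / (πP)) = √(4 × 1110 kN / (π × 27.9 MPa))

D ≈ 225 mm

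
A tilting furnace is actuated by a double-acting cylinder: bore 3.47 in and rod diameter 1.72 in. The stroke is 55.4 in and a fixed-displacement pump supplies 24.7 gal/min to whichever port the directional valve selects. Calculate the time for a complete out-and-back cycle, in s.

t ≈ 9.67 s

Cap-side area A_cap = π/4 × (3.47 in)² = 9.457 in^2
Rod-side annular area A_ann = π/4 × (3.47² − 1.72²) = 7.133 in^2
t_ext = A_cap·L/Q = 5.509 s
t_ret = A_ann·L/Q = 4.156 s
t_cycle = t_ext + t_ret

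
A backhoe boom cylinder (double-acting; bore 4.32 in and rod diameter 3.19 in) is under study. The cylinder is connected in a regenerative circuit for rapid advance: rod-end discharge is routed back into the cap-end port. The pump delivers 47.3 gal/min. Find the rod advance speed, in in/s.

v ≈ 22.8 in/s

In regeneration the rod-end outflow joins the pump flow into the cap end, so the net volume the pump must supply per unit advance equals the rod cross-section area.
Rod cross-section A_rod = π/4 × (3.19 in)² = 7.992 in^2
v = Q_pump / A_rod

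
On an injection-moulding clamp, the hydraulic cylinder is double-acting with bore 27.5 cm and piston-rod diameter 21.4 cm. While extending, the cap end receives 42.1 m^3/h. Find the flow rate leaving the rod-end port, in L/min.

Cap-side area A_cap = π/4 × (27.5 cm)² = 594.0 cm^2
Rod-side annular area A_ann = π/4 × (27.5² − 21.4²) = 234.3 cm^2
Piston speed v = Q_in/A_cap; rod-end outflow Q_out = v × A_ann = Q_in × A_ann/A_cap.

Q_out ≈ 277 L/min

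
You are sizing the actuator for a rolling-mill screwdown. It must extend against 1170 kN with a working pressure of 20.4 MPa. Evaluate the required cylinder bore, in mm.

D ≈ 270 mm

Extension force acts on the full piston face: F = P × (π/4)D².
D = √(4F / (πP)) = √(4 × 1170 kN / (π × 20.4 MPa))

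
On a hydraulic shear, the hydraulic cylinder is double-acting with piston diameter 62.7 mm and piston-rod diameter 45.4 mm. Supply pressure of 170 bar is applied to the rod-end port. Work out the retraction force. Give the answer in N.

Rod-side annular area A_ann = π/4 × (62.7² − 45.4²) = 1469 mm^2
On retraction the pressure acts on the annular area (bore minus rod).
F = P × A_ann

F ≈ 25000 N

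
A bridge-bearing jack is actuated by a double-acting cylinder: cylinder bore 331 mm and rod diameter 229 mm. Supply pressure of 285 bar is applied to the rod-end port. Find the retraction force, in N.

F ≈ 1.28e6 N

Rod-side annular area A_ann = π/4 × (331² − 229²) = 44860 mm^2
On retraction the pressure acts on the annular area (bore minus rod).
F = P × A_ann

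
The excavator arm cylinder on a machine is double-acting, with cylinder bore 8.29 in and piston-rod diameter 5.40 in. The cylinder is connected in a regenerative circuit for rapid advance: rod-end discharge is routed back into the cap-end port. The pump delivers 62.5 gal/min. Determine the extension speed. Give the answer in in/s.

v ≈ 10.5 in/s

In regeneration the rod-end outflow joins the pump flow into the cap end, so the net volume the pump must supply per unit advance equals the rod cross-section area.
Rod cross-section A_rod = π/4 × (5.40 in)² = 22.90 in^2
v = Q_pump / A_rod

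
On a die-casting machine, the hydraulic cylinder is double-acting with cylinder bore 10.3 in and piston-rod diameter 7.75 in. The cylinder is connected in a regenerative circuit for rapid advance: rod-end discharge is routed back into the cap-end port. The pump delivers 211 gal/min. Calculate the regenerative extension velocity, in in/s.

v ≈ 17.2 in/s

In regeneration the rod-end outflow joins the pump flow into the cap end, so the net volume the pump must supply per unit advance equals the rod cross-section area.
Rod cross-section A_rod = π/4 × (7.75 in)² = 47.17 in^2
v = Q_pump / A_rod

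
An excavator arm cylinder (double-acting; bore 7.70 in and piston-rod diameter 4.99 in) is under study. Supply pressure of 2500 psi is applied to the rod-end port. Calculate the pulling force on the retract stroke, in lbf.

F ≈ 67500 lbf

Rod-side annular area A_ann = π/4 × (7.70² − 4.99²) = 27.01 in^2
On retraction the pressure acts on the annular area (bore minus rod).
F = P × A_ann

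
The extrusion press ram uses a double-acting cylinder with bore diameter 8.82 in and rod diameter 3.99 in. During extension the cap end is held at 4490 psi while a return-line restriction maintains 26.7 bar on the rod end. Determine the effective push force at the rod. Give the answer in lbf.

Cap-side area A_cap = π/4 × (8.82 in)² = 61.10 in^2
Rod-side annular area A_ann = π/4 × (8.82² − 3.99²) = 48.59 in^2
Net thrust = P_cap·A_cap − P_rod·A_ann = 2.743e5 lbf − 18820 lbf

F ≈ 2.56e5 lbf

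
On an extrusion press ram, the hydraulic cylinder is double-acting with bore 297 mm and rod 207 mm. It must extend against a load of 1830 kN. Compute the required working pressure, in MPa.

Cap-side area A_cap = π/4 × (297 mm)² = 69280 mm^2
P = F / A = 1830 kN / A

P ≈ 26.4 MPa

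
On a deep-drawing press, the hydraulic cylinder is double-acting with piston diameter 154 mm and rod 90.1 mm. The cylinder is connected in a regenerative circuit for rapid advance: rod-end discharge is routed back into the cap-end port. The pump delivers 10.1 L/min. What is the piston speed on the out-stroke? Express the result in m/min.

v ≈ 1.58 m/min

In regeneration the rod-end outflow joins the pump flow into the cap end, so the net volume the pump must supply per unit advance equals the rod cross-section area.
Rod cross-section A_rod = π/4 × (90.1 mm)² = 6376 mm^2
v = Q_pump / A_rod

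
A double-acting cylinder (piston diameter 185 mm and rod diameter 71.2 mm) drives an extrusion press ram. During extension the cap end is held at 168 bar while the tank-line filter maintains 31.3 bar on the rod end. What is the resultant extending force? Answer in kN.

F ≈ 380 kN

Cap-side area A_cap = π/4 × (185 mm)² = 26880 mm^2
Rod-side annular area A_ann = π/4 × (185² − 71.2²) = 22900 mm^2
Net thrust = P_cap·A_cap − P_rod·A_ann = 451.6 kN − 71.67 kN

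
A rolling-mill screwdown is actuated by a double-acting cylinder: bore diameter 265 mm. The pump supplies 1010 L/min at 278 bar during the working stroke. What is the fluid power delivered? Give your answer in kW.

W ≈ 468 kW

Hydraulic power = P × Q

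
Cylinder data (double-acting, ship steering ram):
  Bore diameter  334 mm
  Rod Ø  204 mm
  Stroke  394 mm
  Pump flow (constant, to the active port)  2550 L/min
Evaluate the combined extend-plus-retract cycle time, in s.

Cap-side area A_cap = π/4 × (334 mm)² = 87620 mm^2
Rod-side annular area A_ann = π/4 × (334² − 204²) = 54930 mm^2
t_ext = A_cap·L/Q = 0.8123 s
t_ret = A_ann·L/Q = 0.5092 s
t_cycle = t_ext + t_ret

t ≈ 1.32 s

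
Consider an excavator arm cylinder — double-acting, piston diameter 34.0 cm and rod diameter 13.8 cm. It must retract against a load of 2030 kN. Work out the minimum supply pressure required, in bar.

Rod-side annular area A_ann = π/4 × (34.0² − 13.8²) = 758.3 cm^2
Retraction: pressure acts on the annular area.
P = F / A = 2030 kN / A

P ≈ 268 bar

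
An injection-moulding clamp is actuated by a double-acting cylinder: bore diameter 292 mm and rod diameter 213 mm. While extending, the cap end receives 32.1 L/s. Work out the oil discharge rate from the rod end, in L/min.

Q_out ≈ 901 L/min

Cap-side area A_cap = π/4 × (292 mm)² = 66970 mm^2
Rod-side annular area A_ann = π/4 × (292² − 213²) = 31330 mm^2
Piston speed v = Q_in/A_cap; rod-end outflow Q_out = v × A_ann = Q_in × A_ann/A_cap.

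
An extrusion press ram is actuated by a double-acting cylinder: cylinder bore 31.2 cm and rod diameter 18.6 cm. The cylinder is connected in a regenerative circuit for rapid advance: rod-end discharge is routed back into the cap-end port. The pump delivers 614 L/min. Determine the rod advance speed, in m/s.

In regeneration the rod-end outflow joins the pump flow into the cap end, so the net volume the pump must supply per unit advance equals the rod cross-section area.
Rod cross-section A_rod = π/4 × (18.6 cm)² = 271.7 cm^2
v = Q_pump / A_rod

v ≈ 0.377 m/s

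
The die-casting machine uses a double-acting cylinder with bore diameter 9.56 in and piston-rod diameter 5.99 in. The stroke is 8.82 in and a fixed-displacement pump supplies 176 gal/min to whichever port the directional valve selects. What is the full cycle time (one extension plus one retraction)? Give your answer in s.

Cap-side area A_cap = π/4 × (9.56 in)² = 71.78 in^2
Rod-side annular area A_ann = π/4 × (9.56² − 5.99²) = 43.60 in^2
t_ext = A_cap·L/Q = 0.9343 s
t_ret = A_ann·L/Q = 0.5675 s
t_cycle = t_ext + t_ret

t ≈ 1.50 s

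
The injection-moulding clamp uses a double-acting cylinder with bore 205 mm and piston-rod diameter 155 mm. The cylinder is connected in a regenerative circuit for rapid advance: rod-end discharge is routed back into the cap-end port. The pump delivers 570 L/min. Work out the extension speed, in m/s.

v ≈ 0.503 m/s

In regeneration the rod-end outflow joins the pump flow into the cap end, so the net volume the pump must supply per unit advance equals the rod cross-section area.
Rod cross-section A_rod = π/4 × (155 mm)² = 18870 mm^2
v = Q_pump / A_rod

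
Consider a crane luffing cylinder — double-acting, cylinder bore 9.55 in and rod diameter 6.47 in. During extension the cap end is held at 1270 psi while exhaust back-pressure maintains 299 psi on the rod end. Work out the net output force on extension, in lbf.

Cap-side area A_cap = π/4 × (9.55 in)² = 71.63 in^2
Rod-side annular area A_ann = π/4 × (9.55² − 6.47²) = 38.75 in^2
Net thrust = P_cap·A_cap − P_rod·A_ann = 90970 lbf − 11590 lbf

F ≈ 79400 lbf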